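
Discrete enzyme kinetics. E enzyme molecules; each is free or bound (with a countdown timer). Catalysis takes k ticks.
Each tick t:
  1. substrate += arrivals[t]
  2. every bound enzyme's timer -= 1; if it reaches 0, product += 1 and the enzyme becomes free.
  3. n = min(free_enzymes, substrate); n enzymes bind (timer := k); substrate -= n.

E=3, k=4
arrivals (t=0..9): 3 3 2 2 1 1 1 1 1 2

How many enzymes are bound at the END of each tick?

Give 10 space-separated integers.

Answer: 3 3 3 3 3 3 3 3 3 3

Derivation:
t=0: arr=3 -> substrate=0 bound=3 product=0
t=1: arr=3 -> substrate=3 bound=3 product=0
t=2: arr=2 -> substrate=5 bound=3 product=0
t=3: arr=2 -> substrate=7 bound=3 product=0
t=4: arr=1 -> substrate=5 bound=3 product=3
t=5: arr=1 -> substrate=6 bound=3 product=3
t=6: arr=1 -> substrate=7 bound=3 product=3
t=7: arr=1 -> substrate=8 bound=3 product=3
t=8: arr=1 -> substrate=6 bound=3 product=6
t=9: arr=2 -> substrate=8 bound=3 product=6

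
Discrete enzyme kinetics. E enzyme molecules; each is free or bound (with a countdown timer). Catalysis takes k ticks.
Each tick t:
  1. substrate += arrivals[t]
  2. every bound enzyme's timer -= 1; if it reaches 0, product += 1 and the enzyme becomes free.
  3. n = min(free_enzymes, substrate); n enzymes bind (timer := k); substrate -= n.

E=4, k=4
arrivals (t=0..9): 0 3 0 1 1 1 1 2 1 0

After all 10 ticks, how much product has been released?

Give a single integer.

Answer: 6

Derivation:
t=0: arr=0 -> substrate=0 bound=0 product=0
t=1: arr=3 -> substrate=0 bound=3 product=0
t=2: arr=0 -> substrate=0 bound=3 product=0
t=3: arr=1 -> substrate=0 bound=4 product=0
t=4: arr=1 -> substrate=1 bound=4 product=0
t=5: arr=1 -> substrate=0 bound=3 product=3
t=6: arr=1 -> substrate=0 bound=4 product=3
t=7: arr=2 -> substrate=1 bound=4 product=4
t=8: arr=1 -> substrate=2 bound=4 product=4
t=9: arr=0 -> substrate=0 bound=4 product=6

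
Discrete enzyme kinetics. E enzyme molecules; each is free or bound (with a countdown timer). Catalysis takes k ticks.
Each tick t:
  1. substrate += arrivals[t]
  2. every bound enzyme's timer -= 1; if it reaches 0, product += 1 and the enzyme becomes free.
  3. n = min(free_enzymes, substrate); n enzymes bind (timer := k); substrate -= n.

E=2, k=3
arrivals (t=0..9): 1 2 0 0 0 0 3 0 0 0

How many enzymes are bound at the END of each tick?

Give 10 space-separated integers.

t=0: arr=1 -> substrate=0 bound=1 product=0
t=1: arr=2 -> substrate=1 bound=2 product=0
t=2: arr=0 -> substrate=1 bound=2 product=0
t=3: arr=0 -> substrate=0 bound=2 product=1
t=4: arr=0 -> substrate=0 bound=1 product=2
t=5: arr=0 -> substrate=0 bound=1 product=2
t=6: arr=3 -> substrate=1 bound=2 product=3
t=7: arr=0 -> substrate=1 bound=2 product=3
t=8: arr=0 -> substrate=1 bound=2 product=3
t=9: arr=0 -> substrate=0 bound=1 product=5

Answer: 1 2 2 2 1 1 2 2 2 1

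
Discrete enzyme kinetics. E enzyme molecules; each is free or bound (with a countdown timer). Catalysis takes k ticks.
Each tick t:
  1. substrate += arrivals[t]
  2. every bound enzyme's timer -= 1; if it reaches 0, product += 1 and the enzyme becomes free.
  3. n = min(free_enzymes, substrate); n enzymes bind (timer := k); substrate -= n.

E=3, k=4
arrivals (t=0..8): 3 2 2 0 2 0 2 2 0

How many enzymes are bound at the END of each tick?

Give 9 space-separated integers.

t=0: arr=3 -> substrate=0 bound=3 product=0
t=1: arr=2 -> substrate=2 bound=3 product=0
t=2: arr=2 -> substrate=4 bound=3 product=0
t=3: arr=0 -> substrate=4 bound=3 product=0
t=4: arr=2 -> substrate=3 bound=3 product=3
t=5: arr=0 -> substrate=3 bound=3 product=3
t=6: arr=2 -> substrate=5 bound=3 product=3
t=7: arr=2 -> substrate=7 bound=3 product=3
t=8: arr=0 -> substrate=4 bound=3 product=6

Answer: 3 3 3 3 3 3 3 3 3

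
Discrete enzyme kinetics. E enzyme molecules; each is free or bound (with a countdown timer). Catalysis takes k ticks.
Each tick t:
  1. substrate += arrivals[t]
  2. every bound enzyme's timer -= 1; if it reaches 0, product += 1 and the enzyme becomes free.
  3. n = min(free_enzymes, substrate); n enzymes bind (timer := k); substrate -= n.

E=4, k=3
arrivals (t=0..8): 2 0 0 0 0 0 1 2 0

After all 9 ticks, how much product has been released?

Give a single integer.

t=0: arr=2 -> substrate=0 bound=2 product=0
t=1: arr=0 -> substrate=0 bound=2 product=0
t=2: arr=0 -> substrate=0 bound=2 product=0
t=3: arr=0 -> substrate=0 bound=0 product=2
t=4: arr=0 -> substrate=0 bound=0 product=2
t=5: arr=0 -> substrate=0 bound=0 product=2
t=6: arr=1 -> substrate=0 bound=1 product=2
t=7: arr=2 -> substrate=0 bound=3 product=2
t=8: arr=0 -> substrate=0 bound=3 product=2

Answer: 2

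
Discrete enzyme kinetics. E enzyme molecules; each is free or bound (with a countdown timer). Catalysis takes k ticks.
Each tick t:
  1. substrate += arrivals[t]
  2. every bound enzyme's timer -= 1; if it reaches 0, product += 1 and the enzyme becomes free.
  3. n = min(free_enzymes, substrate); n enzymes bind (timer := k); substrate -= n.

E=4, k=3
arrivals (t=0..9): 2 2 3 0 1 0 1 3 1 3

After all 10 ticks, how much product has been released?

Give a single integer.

Answer: 9

Derivation:
t=0: arr=2 -> substrate=0 bound=2 product=0
t=1: arr=2 -> substrate=0 bound=4 product=0
t=2: arr=3 -> substrate=3 bound=4 product=0
t=3: arr=0 -> substrate=1 bound=4 product=2
t=4: arr=1 -> substrate=0 bound=4 product=4
t=5: arr=0 -> substrate=0 bound=4 product=4
t=6: arr=1 -> substrate=0 bound=3 product=6
t=7: arr=3 -> substrate=0 bound=4 product=8
t=8: arr=1 -> substrate=1 bound=4 product=8
t=9: arr=3 -> substrate=3 bound=4 product=9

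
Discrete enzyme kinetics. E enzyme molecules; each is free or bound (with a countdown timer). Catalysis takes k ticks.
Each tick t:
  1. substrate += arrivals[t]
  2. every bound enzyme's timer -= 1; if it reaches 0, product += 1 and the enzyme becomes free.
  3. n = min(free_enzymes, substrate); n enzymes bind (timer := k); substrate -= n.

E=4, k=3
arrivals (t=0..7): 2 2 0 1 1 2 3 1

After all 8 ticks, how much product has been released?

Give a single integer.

t=0: arr=2 -> substrate=0 bound=2 product=0
t=1: arr=2 -> substrate=0 bound=4 product=0
t=2: arr=0 -> substrate=0 bound=4 product=0
t=3: arr=1 -> substrate=0 bound=3 product=2
t=4: arr=1 -> substrate=0 bound=2 product=4
t=5: arr=2 -> substrate=0 bound=4 product=4
t=6: arr=3 -> substrate=2 bound=4 product=5
t=7: arr=1 -> substrate=2 bound=4 product=6

Answer: 6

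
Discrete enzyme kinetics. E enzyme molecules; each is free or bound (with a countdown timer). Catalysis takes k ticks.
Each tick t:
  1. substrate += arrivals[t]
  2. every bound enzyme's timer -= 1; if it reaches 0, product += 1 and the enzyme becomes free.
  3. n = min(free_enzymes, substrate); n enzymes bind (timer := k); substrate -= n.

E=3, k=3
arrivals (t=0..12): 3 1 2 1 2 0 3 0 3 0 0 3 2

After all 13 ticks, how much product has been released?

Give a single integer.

Answer: 12

Derivation:
t=0: arr=3 -> substrate=0 bound=3 product=0
t=1: arr=1 -> substrate=1 bound=3 product=0
t=2: arr=2 -> substrate=3 bound=3 product=0
t=3: arr=1 -> substrate=1 bound=3 product=3
t=4: arr=2 -> substrate=3 bound=3 product=3
t=5: arr=0 -> substrate=3 bound=3 product=3
t=6: arr=3 -> substrate=3 bound=3 product=6
t=7: arr=0 -> substrate=3 bound=3 product=6
t=8: arr=3 -> substrate=6 bound=3 product=6
t=9: arr=0 -> substrate=3 bound=3 product=9
t=10: arr=0 -> substrate=3 bound=3 product=9
t=11: arr=3 -> substrate=6 bound=3 product=9
t=12: arr=2 -> substrate=5 bound=3 product=12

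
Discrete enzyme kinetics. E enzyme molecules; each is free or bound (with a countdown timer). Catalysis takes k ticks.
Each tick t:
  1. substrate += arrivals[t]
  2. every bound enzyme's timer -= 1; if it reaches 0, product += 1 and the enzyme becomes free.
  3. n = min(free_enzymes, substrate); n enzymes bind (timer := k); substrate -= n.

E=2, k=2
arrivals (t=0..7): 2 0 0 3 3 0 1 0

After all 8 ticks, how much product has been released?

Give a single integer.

Answer: 6

Derivation:
t=0: arr=2 -> substrate=0 bound=2 product=0
t=1: arr=0 -> substrate=0 bound=2 product=0
t=2: arr=0 -> substrate=0 bound=0 product=2
t=3: arr=3 -> substrate=1 bound=2 product=2
t=4: arr=3 -> substrate=4 bound=2 product=2
t=5: arr=0 -> substrate=2 bound=2 product=4
t=6: arr=1 -> substrate=3 bound=2 product=4
t=7: arr=0 -> substrate=1 bound=2 product=6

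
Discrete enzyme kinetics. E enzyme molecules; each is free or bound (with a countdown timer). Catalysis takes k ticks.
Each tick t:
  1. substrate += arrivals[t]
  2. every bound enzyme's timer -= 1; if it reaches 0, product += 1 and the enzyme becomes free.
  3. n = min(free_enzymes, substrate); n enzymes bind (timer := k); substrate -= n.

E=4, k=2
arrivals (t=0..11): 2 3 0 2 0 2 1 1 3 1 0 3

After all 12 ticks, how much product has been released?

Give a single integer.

Answer: 15

Derivation:
t=0: arr=2 -> substrate=0 bound=2 product=0
t=1: arr=3 -> substrate=1 bound=4 product=0
t=2: arr=0 -> substrate=0 bound=3 product=2
t=3: arr=2 -> substrate=0 bound=3 product=4
t=4: arr=0 -> substrate=0 bound=2 product=5
t=5: arr=2 -> substrate=0 bound=2 product=7
t=6: arr=1 -> substrate=0 bound=3 product=7
t=7: arr=1 -> substrate=0 bound=2 product=9
t=8: arr=3 -> substrate=0 bound=4 product=10
t=9: arr=1 -> substrate=0 bound=4 product=11
t=10: arr=0 -> substrate=0 bound=1 product=14
t=11: arr=3 -> substrate=0 bound=3 product=15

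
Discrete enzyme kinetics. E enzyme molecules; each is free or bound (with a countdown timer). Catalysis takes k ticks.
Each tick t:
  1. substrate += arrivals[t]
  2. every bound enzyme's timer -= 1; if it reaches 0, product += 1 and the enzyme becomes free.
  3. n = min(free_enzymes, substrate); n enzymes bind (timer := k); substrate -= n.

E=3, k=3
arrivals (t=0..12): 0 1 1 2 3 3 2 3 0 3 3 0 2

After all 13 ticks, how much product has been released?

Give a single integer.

Answer: 9

Derivation:
t=0: arr=0 -> substrate=0 bound=0 product=0
t=1: arr=1 -> substrate=0 bound=1 product=0
t=2: arr=1 -> substrate=0 bound=2 product=0
t=3: arr=2 -> substrate=1 bound=3 product=0
t=4: arr=3 -> substrate=3 bound=3 product=1
t=5: arr=3 -> substrate=5 bound=3 product=2
t=6: arr=2 -> substrate=6 bound=3 product=3
t=7: arr=3 -> substrate=8 bound=3 product=4
t=8: arr=0 -> substrate=7 bound=3 product=5
t=9: arr=3 -> substrate=9 bound=3 product=6
t=10: arr=3 -> substrate=11 bound=3 product=7
t=11: arr=0 -> substrate=10 bound=3 product=8
t=12: arr=2 -> substrate=11 bound=3 product=9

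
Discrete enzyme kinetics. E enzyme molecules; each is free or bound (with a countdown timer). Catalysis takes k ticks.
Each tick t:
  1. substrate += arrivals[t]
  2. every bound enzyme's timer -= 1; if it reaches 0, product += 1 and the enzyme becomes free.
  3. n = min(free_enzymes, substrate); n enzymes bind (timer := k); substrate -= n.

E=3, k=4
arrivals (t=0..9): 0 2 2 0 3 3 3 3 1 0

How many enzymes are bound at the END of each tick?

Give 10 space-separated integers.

t=0: arr=0 -> substrate=0 bound=0 product=0
t=1: arr=2 -> substrate=0 bound=2 product=0
t=2: arr=2 -> substrate=1 bound=3 product=0
t=3: arr=0 -> substrate=1 bound=3 product=0
t=4: arr=3 -> substrate=4 bound=3 product=0
t=5: arr=3 -> substrate=5 bound=3 product=2
t=6: arr=3 -> substrate=7 bound=3 product=3
t=7: arr=3 -> substrate=10 bound=3 product=3
t=8: arr=1 -> substrate=11 bound=3 product=3
t=9: arr=0 -> substrate=9 bound=3 product=5

Answer: 0 2 3 3 3 3 3 3 3 3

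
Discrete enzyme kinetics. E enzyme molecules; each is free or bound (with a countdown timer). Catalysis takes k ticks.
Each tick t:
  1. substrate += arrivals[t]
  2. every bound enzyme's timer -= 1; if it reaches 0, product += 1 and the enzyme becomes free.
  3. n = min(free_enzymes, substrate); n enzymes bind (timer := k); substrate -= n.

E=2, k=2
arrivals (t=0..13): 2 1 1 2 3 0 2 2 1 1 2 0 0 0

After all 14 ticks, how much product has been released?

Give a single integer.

Answer: 12

Derivation:
t=0: arr=2 -> substrate=0 bound=2 product=0
t=1: arr=1 -> substrate=1 bound=2 product=0
t=2: arr=1 -> substrate=0 bound=2 product=2
t=3: arr=2 -> substrate=2 bound=2 product=2
t=4: arr=3 -> substrate=3 bound=2 product=4
t=5: arr=0 -> substrate=3 bound=2 product=4
t=6: arr=2 -> substrate=3 bound=2 product=6
t=7: arr=2 -> substrate=5 bound=2 product=6
t=8: arr=1 -> substrate=4 bound=2 product=8
t=9: arr=1 -> substrate=5 bound=2 product=8
t=10: arr=2 -> substrate=5 bound=2 product=10
t=11: arr=0 -> substrate=5 bound=2 product=10
t=12: arr=0 -> substrate=3 bound=2 product=12
t=13: arr=0 -> substrate=3 bound=2 product=12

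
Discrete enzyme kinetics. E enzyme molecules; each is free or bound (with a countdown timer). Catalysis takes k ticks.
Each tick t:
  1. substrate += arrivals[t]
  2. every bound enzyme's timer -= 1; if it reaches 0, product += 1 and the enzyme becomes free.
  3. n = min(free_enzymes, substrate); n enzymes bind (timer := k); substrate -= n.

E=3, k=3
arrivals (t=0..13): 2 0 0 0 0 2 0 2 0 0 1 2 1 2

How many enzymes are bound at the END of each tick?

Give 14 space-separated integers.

t=0: arr=2 -> substrate=0 bound=2 product=0
t=1: arr=0 -> substrate=0 bound=2 product=0
t=2: arr=0 -> substrate=0 bound=2 product=0
t=3: arr=0 -> substrate=0 bound=0 product=2
t=4: arr=0 -> substrate=0 bound=0 product=2
t=5: arr=2 -> substrate=0 bound=2 product=2
t=6: arr=0 -> substrate=0 bound=2 product=2
t=7: arr=2 -> substrate=1 bound=3 product=2
t=8: arr=0 -> substrate=0 bound=2 product=4
t=9: arr=0 -> substrate=0 bound=2 product=4
t=10: arr=1 -> substrate=0 bound=2 product=5
t=11: arr=2 -> substrate=0 bound=3 product=6
t=12: arr=1 -> substrate=1 bound=3 product=6
t=13: arr=2 -> substrate=2 bound=3 product=7

Answer: 2 2 2 0 0 2 2 3 2 2 2 3 3 3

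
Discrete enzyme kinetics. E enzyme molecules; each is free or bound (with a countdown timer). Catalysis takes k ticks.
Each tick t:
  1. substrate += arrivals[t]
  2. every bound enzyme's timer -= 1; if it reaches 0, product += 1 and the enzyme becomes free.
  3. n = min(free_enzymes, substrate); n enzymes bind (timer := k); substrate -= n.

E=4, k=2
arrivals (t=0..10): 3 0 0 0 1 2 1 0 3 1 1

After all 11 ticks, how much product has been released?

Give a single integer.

Answer: 10

Derivation:
t=0: arr=3 -> substrate=0 bound=3 product=0
t=1: arr=0 -> substrate=0 bound=3 product=0
t=2: arr=0 -> substrate=0 bound=0 product=3
t=3: arr=0 -> substrate=0 bound=0 product=3
t=4: arr=1 -> substrate=0 bound=1 product=3
t=5: arr=2 -> substrate=0 bound=3 product=3
t=6: arr=1 -> substrate=0 bound=3 product=4
t=7: arr=0 -> substrate=0 bound=1 product=6
t=8: arr=3 -> substrate=0 bound=3 product=7
t=9: arr=1 -> substrate=0 bound=4 product=7
t=10: arr=1 -> substrate=0 bound=2 product=10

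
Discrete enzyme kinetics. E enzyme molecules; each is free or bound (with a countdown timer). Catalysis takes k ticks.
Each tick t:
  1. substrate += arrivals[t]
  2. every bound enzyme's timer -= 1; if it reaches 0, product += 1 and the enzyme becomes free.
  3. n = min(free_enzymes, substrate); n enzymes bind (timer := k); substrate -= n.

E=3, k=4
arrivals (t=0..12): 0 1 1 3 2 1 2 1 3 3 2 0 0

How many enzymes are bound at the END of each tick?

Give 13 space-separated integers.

Answer: 0 1 2 3 3 3 3 3 3 3 3 3 3

Derivation:
t=0: arr=0 -> substrate=0 bound=0 product=0
t=1: arr=1 -> substrate=0 bound=1 product=0
t=2: arr=1 -> substrate=0 bound=2 product=0
t=3: arr=3 -> substrate=2 bound=3 product=0
t=4: arr=2 -> substrate=4 bound=3 product=0
t=5: arr=1 -> substrate=4 bound=3 product=1
t=6: arr=2 -> substrate=5 bound=3 product=2
t=7: arr=1 -> substrate=5 bound=3 product=3
t=8: arr=3 -> substrate=8 bound=3 product=3
t=9: arr=3 -> substrate=10 bound=3 product=4
t=10: arr=2 -> substrate=11 bound=3 product=5
t=11: arr=0 -> substrate=10 bound=3 product=6
t=12: arr=0 -> substrate=10 bound=3 product=6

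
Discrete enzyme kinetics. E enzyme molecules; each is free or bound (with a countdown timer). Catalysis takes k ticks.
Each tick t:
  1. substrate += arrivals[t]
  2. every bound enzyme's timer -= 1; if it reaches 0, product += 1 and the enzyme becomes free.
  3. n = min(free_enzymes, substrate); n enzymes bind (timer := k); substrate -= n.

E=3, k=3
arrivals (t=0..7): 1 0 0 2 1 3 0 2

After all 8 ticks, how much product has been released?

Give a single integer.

t=0: arr=1 -> substrate=0 bound=1 product=0
t=1: arr=0 -> substrate=0 bound=1 product=0
t=2: arr=0 -> substrate=0 bound=1 product=0
t=3: arr=2 -> substrate=0 bound=2 product=1
t=4: arr=1 -> substrate=0 bound=3 product=1
t=5: arr=3 -> substrate=3 bound=3 product=1
t=6: arr=0 -> substrate=1 bound=3 product=3
t=7: arr=2 -> substrate=2 bound=3 product=4

Answer: 4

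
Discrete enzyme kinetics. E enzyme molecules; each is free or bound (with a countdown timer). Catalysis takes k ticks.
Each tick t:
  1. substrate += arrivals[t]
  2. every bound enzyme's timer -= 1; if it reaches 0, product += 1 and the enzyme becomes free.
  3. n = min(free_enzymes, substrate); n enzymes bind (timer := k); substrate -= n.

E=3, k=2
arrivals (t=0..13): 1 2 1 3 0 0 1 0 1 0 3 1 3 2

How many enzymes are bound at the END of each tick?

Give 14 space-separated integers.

Answer: 1 3 3 3 3 1 1 1 1 1 3 3 3 3

Derivation:
t=0: arr=1 -> substrate=0 bound=1 product=0
t=1: arr=2 -> substrate=0 bound=3 product=0
t=2: arr=1 -> substrate=0 bound=3 product=1
t=3: arr=3 -> substrate=1 bound=3 product=3
t=4: arr=0 -> substrate=0 bound=3 product=4
t=5: arr=0 -> substrate=0 bound=1 product=6
t=6: arr=1 -> substrate=0 bound=1 product=7
t=7: arr=0 -> substrate=0 bound=1 product=7
t=8: arr=1 -> substrate=0 bound=1 product=8
t=9: arr=0 -> substrate=0 bound=1 product=8
t=10: arr=3 -> substrate=0 bound=3 product=9
t=11: arr=1 -> substrate=1 bound=3 product=9
t=12: arr=3 -> substrate=1 bound=3 product=12
t=13: arr=2 -> substrate=3 bound=3 product=12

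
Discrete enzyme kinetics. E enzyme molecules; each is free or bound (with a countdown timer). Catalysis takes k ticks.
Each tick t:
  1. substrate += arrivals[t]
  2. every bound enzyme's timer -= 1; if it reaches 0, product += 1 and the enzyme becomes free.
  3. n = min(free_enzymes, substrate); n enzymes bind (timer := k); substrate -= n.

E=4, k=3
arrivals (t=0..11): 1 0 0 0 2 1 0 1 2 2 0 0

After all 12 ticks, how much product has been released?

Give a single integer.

Answer: 7

Derivation:
t=0: arr=1 -> substrate=0 bound=1 product=0
t=1: arr=0 -> substrate=0 bound=1 product=0
t=2: arr=0 -> substrate=0 bound=1 product=0
t=3: arr=0 -> substrate=0 bound=0 product=1
t=4: arr=2 -> substrate=0 bound=2 product=1
t=5: arr=1 -> substrate=0 bound=3 product=1
t=6: arr=0 -> substrate=0 bound=3 product=1
t=7: arr=1 -> substrate=0 bound=2 product=3
t=8: arr=2 -> substrate=0 bound=3 product=4
t=9: arr=2 -> substrate=1 bound=4 product=4
t=10: arr=0 -> substrate=0 bound=4 product=5
t=11: arr=0 -> substrate=0 bound=2 product=7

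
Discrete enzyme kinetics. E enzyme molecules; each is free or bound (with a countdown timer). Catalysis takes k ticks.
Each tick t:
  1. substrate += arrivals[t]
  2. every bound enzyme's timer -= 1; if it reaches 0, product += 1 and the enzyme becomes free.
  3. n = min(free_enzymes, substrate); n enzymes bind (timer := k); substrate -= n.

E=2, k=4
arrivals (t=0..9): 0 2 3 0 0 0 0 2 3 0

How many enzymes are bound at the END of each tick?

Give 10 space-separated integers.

Answer: 0 2 2 2 2 2 2 2 2 2

Derivation:
t=0: arr=0 -> substrate=0 bound=0 product=0
t=1: arr=2 -> substrate=0 bound=2 product=0
t=2: arr=3 -> substrate=3 bound=2 product=0
t=3: arr=0 -> substrate=3 bound=2 product=0
t=4: arr=0 -> substrate=3 bound=2 product=0
t=5: arr=0 -> substrate=1 bound=2 product=2
t=6: arr=0 -> substrate=1 bound=2 product=2
t=7: arr=2 -> substrate=3 bound=2 product=2
t=8: arr=3 -> substrate=6 bound=2 product=2
t=9: arr=0 -> substrate=4 bound=2 product=4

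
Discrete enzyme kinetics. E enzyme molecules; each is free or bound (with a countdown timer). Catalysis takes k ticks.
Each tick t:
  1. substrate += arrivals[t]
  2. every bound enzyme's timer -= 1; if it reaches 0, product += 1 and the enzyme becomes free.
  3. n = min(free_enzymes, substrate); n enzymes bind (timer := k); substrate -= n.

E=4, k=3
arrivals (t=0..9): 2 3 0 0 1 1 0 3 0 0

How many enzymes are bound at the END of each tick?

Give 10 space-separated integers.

Answer: 2 4 4 3 2 3 2 4 3 3

Derivation:
t=0: arr=2 -> substrate=0 bound=2 product=0
t=1: arr=3 -> substrate=1 bound=4 product=0
t=2: arr=0 -> substrate=1 bound=4 product=0
t=3: arr=0 -> substrate=0 bound=3 product=2
t=4: arr=1 -> substrate=0 bound=2 product=4
t=5: arr=1 -> substrate=0 bound=3 product=4
t=6: arr=0 -> substrate=0 bound=2 product=5
t=7: arr=3 -> substrate=0 bound=4 product=6
t=8: arr=0 -> substrate=0 bound=3 product=7
t=9: arr=0 -> substrate=0 bound=3 product=7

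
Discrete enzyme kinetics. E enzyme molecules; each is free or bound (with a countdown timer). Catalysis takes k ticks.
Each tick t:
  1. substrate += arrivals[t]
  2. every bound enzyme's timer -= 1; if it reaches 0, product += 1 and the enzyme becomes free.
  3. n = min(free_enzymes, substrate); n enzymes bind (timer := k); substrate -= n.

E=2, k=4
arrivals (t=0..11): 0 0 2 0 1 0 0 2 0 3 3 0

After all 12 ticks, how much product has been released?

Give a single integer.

Answer: 4

Derivation:
t=0: arr=0 -> substrate=0 bound=0 product=0
t=1: arr=0 -> substrate=0 bound=0 product=0
t=2: arr=2 -> substrate=0 bound=2 product=0
t=3: arr=0 -> substrate=0 bound=2 product=0
t=4: arr=1 -> substrate=1 bound=2 product=0
t=5: arr=0 -> substrate=1 bound=2 product=0
t=6: arr=0 -> substrate=0 bound=1 product=2
t=7: arr=2 -> substrate=1 bound=2 product=2
t=8: arr=0 -> substrate=1 bound=2 product=2
t=9: arr=3 -> substrate=4 bound=2 product=2
t=10: arr=3 -> substrate=6 bound=2 product=3
t=11: arr=0 -> substrate=5 bound=2 product=4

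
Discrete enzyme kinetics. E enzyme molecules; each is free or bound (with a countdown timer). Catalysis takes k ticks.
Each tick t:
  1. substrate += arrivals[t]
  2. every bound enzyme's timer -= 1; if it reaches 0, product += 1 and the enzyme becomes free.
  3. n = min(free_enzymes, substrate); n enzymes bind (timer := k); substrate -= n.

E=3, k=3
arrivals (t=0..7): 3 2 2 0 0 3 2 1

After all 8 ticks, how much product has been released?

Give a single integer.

t=0: arr=3 -> substrate=0 bound=3 product=0
t=1: arr=2 -> substrate=2 bound=3 product=0
t=2: arr=2 -> substrate=4 bound=3 product=0
t=3: arr=0 -> substrate=1 bound=3 product=3
t=4: arr=0 -> substrate=1 bound=3 product=3
t=5: arr=3 -> substrate=4 bound=3 product=3
t=6: arr=2 -> substrate=3 bound=3 product=6
t=7: arr=1 -> substrate=4 bound=3 product=6

Answer: 6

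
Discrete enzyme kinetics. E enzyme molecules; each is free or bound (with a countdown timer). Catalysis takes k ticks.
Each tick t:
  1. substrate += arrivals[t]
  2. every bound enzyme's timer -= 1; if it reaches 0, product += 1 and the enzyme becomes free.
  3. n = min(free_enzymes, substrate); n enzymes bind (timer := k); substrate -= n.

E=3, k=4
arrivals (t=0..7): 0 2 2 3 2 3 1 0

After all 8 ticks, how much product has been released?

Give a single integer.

Answer: 3

Derivation:
t=0: arr=0 -> substrate=0 bound=0 product=0
t=1: arr=2 -> substrate=0 bound=2 product=0
t=2: arr=2 -> substrate=1 bound=3 product=0
t=3: arr=3 -> substrate=4 bound=3 product=0
t=4: arr=2 -> substrate=6 bound=3 product=0
t=5: arr=3 -> substrate=7 bound=3 product=2
t=6: arr=1 -> substrate=7 bound=3 product=3
t=7: arr=0 -> substrate=7 bound=3 product=3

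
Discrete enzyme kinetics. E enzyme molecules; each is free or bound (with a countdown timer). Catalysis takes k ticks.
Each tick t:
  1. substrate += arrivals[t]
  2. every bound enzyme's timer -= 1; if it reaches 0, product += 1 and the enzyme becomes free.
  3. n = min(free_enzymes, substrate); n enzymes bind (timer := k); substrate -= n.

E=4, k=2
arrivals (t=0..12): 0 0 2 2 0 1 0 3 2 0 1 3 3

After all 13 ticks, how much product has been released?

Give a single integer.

Answer: 11

Derivation:
t=0: arr=0 -> substrate=0 bound=0 product=0
t=1: arr=0 -> substrate=0 bound=0 product=0
t=2: arr=2 -> substrate=0 bound=2 product=0
t=3: arr=2 -> substrate=0 bound=4 product=0
t=4: arr=0 -> substrate=0 bound=2 product=2
t=5: arr=1 -> substrate=0 bound=1 product=4
t=6: arr=0 -> substrate=0 bound=1 product=4
t=7: arr=3 -> substrate=0 bound=3 product=5
t=8: arr=2 -> substrate=1 bound=4 product=5
t=9: arr=0 -> substrate=0 bound=2 product=8
t=10: arr=1 -> substrate=0 bound=2 product=9
t=11: arr=3 -> substrate=0 bound=4 product=10
t=12: arr=3 -> substrate=2 bound=4 product=11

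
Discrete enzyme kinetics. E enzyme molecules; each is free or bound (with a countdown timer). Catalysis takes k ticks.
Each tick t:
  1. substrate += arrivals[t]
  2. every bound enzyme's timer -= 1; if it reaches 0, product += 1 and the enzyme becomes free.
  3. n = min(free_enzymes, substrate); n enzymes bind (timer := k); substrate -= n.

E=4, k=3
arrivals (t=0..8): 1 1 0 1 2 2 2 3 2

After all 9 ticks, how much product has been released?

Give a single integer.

t=0: arr=1 -> substrate=0 bound=1 product=0
t=1: arr=1 -> substrate=0 bound=2 product=0
t=2: arr=0 -> substrate=0 bound=2 product=0
t=3: arr=1 -> substrate=0 bound=2 product=1
t=4: arr=2 -> substrate=0 bound=3 product=2
t=5: arr=2 -> substrate=1 bound=4 product=2
t=6: arr=2 -> substrate=2 bound=4 product=3
t=7: arr=3 -> substrate=3 bound=4 product=5
t=8: arr=2 -> substrate=4 bound=4 product=6

Answer: 6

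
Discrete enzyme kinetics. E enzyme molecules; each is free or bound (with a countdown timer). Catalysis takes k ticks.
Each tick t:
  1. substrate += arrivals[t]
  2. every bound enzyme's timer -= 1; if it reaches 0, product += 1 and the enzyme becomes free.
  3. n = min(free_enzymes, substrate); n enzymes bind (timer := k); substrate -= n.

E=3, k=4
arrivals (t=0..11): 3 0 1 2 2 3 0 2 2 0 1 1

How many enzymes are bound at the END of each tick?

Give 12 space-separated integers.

t=0: arr=3 -> substrate=0 bound=3 product=0
t=1: arr=0 -> substrate=0 bound=3 product=0
t=2: arr=1 -> substrate=1 bound=3 product=0
t=3: arr=2 -> substrate=3 bound=3 product=0
t=4: arr=2 -> substrate=2 bound=3 product=3
t=5: arr=3 -> substrate=5 bound=3 product=3
t=6: arr=0 -> substrate=5 bound=3 product=3
t=7: arr=2 -> substrate=7 bound=3 product=3
t=8: arr=2 -> substrate=6 bound=3 product=6
t=9: arr=0 -> substrate=6 bound=3 product=6
t=10: arr=1 -> substrate=7 bound=3 product=6
t=11: arr=1 -> substrate=8 bound=3 product=6

Answer: 3 3 3 3 3 3 3 3 3 3 3 3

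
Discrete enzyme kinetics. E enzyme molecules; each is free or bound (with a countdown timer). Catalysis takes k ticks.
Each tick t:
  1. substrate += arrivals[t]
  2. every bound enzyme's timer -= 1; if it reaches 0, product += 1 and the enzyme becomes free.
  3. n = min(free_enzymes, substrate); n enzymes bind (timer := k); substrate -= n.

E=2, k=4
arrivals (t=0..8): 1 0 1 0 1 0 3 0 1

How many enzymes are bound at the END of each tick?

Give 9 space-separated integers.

Answer: 1 1 2 2 2 2 2 2 2

Derivation:
t=0: arr=1 -> substrate=0 bound=1 product=0
t=1: arr=0 -> substrate=0 bound=1 product=0
t=2: arr=1 -> substrate=0 bound=2 product=0
t=3: arr=0 -> substrate=0 bound=2 product=0
t=4: arr=1 -> substrate=0 bound=2 product=1
t=5: arr=0 -> substrate=0 bound=2 product=1
t=6: arr=3 -> substrate=2 bound=2 product=2
t=7: arr=0 -> substrate=2 bound=2 product=2
t=8: arr=1 -> substrate=2 bound=2 product=3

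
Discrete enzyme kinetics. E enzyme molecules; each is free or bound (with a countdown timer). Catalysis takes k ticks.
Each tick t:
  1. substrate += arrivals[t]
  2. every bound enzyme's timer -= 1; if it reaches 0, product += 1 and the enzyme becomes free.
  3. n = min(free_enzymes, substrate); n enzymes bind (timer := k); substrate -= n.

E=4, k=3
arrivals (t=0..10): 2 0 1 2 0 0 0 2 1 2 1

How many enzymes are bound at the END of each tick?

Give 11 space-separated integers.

t=0: arr=2 -> substrate=0 bound=2 product=0
t=1: arr=0 -> substrate=0 bound=2 product=0
t=2: arr=1 -> substrate=0 bound=3 product=0
t=3: arr=2 -> substrate=0 bound=3 product=2
t=4: arr=0 -> substrate=0 bound=3 product=2
t=5: arr=0 -> substrate=0 bound=2 product=3
t=6: arr=0 -> substrate=0 bound=0 product=5
t=7: arr=2 -> substrate=0 bound=2 product=5
t=8: arr=1 -> substrate=0 bound=3 product=5
t=9: arr=2 -> substrate=1 bound=4 product=5
t=10: arr=1 -> substrate=0 bound=4 product=7

Answer: 2 2 3 3 3 2 0 2 3 4 4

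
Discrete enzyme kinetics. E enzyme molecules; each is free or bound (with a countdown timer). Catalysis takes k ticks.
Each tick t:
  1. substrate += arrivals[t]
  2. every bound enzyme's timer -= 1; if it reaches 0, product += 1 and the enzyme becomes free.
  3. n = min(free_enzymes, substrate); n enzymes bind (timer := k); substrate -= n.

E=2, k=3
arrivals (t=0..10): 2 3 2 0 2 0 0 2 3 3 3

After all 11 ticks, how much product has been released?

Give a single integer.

Answer: 6

Derivation:
t=0: arr=2 -> substrate=0 bound=2 product=0
t=1: arr=3 -> substrate=3 bound=2 product=0
t=2: arr=2 -> substrate=5 bound=2 product=0
t=3: arr=0 -> substrate=3 bound=2 product=2
t=4: arr=2 -> substrate=5 bound=2 product=2
t=5: arr=0 -> substrate=5 bound=2 product=2
t=6: arr=0 -> substrate=3 bound=2 product=4
t=7: arr=2 -> substrate=5 bound=2 product=4
t=8: arr=3 -> substrate=8 bound=2 product=4
t=9: arr=3 -> substrate=9 bound=2 product=6
t=10: arr=3 -> substrate=12 bound=2 product=6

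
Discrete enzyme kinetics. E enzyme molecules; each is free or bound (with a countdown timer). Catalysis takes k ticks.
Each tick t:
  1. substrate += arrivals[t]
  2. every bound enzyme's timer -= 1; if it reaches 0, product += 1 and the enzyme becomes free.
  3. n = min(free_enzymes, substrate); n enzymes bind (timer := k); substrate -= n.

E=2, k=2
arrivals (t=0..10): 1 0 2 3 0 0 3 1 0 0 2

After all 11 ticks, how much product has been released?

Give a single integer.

Answer: 9

Derivation:
t=0: arr=1 -> substrate=0 bound=1 product=0
t=1: arr=0 -> substrate=0 bound=1 product=0
t=2: arr=2 -> substrate=0 bound=2 product=1
t=3: arr=3 -> substrate=3 bound=2 product=1
t=4: arr=0 -> substrate=1 bound=2 product=3
t=5: arr=0 -> substrate=1 bound=2 product=3
t=6: arr=3 -> substrate=2 bound=2 product=5
t=7: arr=1 -> substrate=3 bound=2 product=5
t=8: arr=0 -> substrate=1 bound=2 product=7
t=9: arr=0 -> substrate=1 bound=2 product=7
t=10: arr=2 -> substrate=1 bound=2 product=9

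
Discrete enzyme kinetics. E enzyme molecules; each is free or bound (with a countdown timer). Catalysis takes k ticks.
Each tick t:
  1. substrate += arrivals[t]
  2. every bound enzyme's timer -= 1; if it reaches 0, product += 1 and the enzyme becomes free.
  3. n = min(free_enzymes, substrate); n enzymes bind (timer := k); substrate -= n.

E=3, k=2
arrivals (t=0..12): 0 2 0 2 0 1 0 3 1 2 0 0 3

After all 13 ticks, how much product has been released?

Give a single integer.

Answer: 11

Derivation:
t=0: arr=0 -> substrate=0 bound=0 product=0
t=1: arr=2 -> substrate=0 bound=2 product=0
t=2: arr=0 -> substrate=0 bound=2 product=0
t=3: arr=2 -> substrate=0 bound=2 product=2
t=4: arr=0 -> substrate=0 bound=2 product=2
t=5: arr=1 -> substrate=0 bound=1 product=4
t=6: arr=0 -> substrate=0 bound=1 product=4
t=7: arr=3 -> substrate=0 bound=3 product=5
t=8: arr=1 -> substrate=1 bound=3 product=5
t=9: arr=2 -> substrate=0 bound=3 product=8
t=10: arr=0 -> substrate=0 bound=3 product=8
t=11: arr=0 -> substrate=0 bound=0 product=11
t=12: arr=3 -> substrate=0 bound=3 product=11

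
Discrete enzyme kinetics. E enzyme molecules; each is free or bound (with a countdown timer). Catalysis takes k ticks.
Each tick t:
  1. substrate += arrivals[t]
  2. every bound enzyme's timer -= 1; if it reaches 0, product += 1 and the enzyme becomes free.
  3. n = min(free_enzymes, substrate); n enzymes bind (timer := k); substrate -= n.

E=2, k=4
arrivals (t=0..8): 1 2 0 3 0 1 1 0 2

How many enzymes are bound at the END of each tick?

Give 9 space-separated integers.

Answer: 1 2 2 2 2 2 2 2 2

Derivation:
t=0: arr=1 -> substrate=0 bound=1 product=0
t=1: arr=2 -> substrate=1 bound=2 product=0
t=2: arr=0 -> substrate=1 bound=2 product=0
t=3: arr=3 -> substrate=4 bound=2 product=0
t=4: arr=0 -> substrate=3 bound=2 product=1
t=5: arr=1 -> substrate=3 bound=2 product=2
t=6: arr=1 -> substrate=4 bound=2 product=2
t=7: arr=0 -> substrate=4 bound=2 product=2
t=8: arr=2 -> substrate=5 bound=2 product=3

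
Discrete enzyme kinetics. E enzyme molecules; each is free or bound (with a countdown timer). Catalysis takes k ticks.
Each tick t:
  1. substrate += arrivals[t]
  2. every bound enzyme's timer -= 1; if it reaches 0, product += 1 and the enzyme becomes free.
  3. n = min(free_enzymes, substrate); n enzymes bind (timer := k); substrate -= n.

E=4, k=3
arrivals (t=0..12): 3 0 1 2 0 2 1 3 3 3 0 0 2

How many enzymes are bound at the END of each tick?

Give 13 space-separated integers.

Answer: 3 3 4 3 3 4 3 4 4 4 4 4 4

Derivation:
t=0: arr=3 -> substrate=0 bound=3 product=0
t=1: arr=0 -> substrate=0 bound=3 product=0
t=2: arr=1 -> substrate=0 bound=4 product=0
t=3: arr=2 -> substrate=0 bound=3 product=3
t=4: arr=0 -> substrate=0 bound=3 product=3
t=5: arr=2 -> substrate=0 bound=4 product=4
t=6: arr=1 -> substrate=0 bound=3 product=6
t=7: arr=3 -> substrate=2 bound=4 product=6
t=8: arr=3 -> substrate=3 bound=4 product=8
t=9: arr=3 -> substrate=5 bound=4 product=9
t=10: arr=0 -> substrate=4 bound=4 product=10
t=11: arr=0 -> substrate=2 bound=4 product=12
t=12: arr=2 -> substrate=3 bound=4 product=13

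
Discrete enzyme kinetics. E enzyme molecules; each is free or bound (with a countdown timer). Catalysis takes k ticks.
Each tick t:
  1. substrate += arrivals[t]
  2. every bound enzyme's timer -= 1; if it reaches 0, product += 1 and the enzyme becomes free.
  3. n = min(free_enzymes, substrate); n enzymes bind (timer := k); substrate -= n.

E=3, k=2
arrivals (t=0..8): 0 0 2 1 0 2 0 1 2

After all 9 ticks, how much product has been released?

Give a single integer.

Answer: 5

Derivation:
t=0: arr=0 -> substrate=0 bound=0 product=0
t=1: arr=0 -> substrate=0 bound=0 product=0
t=2: arr=2 -> substrate=0 bound=2 product=0
t=3: arr=1 -> substrate=0 bound=3 product=0
t=4: arr=0 -> substrate=0 bound=1 product=2
t=5: arr=2 -> substrate=0 bound=2 product=3
t=6: arr=0 -> substrate=0 bound=2 product=3
t=7: arr=1 -> substrate=0 bound=1 product=5
t=8: arr=2 -> substrate=0 bound=3 product=5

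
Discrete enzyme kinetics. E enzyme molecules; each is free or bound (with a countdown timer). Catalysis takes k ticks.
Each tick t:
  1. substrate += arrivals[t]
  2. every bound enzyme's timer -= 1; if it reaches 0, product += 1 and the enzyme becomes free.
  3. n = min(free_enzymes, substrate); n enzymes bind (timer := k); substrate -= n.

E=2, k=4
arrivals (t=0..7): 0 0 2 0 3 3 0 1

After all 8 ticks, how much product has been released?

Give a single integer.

Answer: 2

Derivation:
t=0: arr=0 -> substrate=0 bound=0 product=0
t=1: arr=0 -> substrate=0 bound=0 product=0
t=2: arr=2 -> substrate=0 bound=2 product=0
t=3: arr=0 -> substrate=0 bound=2 product=0
t=4: arr=3 -> substrate=3 bound=2 product=0
t=5: arr=3 -> substrate=6 bound=2 product=0
t=6: arr=0 -> substrate=4 bound=2 product=2
t=7: arr=1 -> substrate=5 bound=2 product=2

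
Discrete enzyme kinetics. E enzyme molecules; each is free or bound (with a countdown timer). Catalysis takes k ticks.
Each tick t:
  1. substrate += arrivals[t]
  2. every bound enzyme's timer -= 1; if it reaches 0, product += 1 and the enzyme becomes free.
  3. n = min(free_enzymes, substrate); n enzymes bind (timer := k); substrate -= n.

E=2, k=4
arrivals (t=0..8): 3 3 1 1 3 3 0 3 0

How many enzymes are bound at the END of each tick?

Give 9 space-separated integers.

t=0: arr=3 -> substrate=1 bound=2 product=0
t=1: arr=3 -> substrate=4 bound=2 product=0
t=2: arr=1 -> substrate=5 bound=2 product=0
t=3: arr=1 -> substrate=6 bound=2 product=0
t=4: arr=3 -> substrate=7 bound=2 product=2
t=5: arr=3 -> substrate=10 bound=2 product=2
t=6: arr=0 -> substrate=10 bound=2 product=2
t=7: arr=3 -> substrate=13 bound=2 product=2
t=8: arr=0 -> substrate=11 bound=2 product=4

Answer: 2 2 2 2 2 2 2 2 2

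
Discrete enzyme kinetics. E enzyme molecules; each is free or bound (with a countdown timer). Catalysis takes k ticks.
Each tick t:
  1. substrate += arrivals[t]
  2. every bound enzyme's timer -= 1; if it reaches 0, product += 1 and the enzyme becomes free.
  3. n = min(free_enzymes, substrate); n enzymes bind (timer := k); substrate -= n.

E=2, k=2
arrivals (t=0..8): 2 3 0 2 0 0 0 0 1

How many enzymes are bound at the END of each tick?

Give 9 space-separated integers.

Answer: 2 2 2 2 2 2 1 1 1

Derivation:
t=0: arr=2 -> substrate=0 bound=2 product=0
t=1: arr=3 -> substrate=3 bound=2 product=0
t=2: arr=0 -> substrate=1 bound=2 product=2
t=3: arr=2 -> substrate=3 bound=2 product=2
t=4: arr=0 -> substrate=1 bound=2 product=4
t=5: arr=0 -> substrate=1 bound=2 product=4
t=6: arr=0 -> substrate=0 bound=1 product=6
t=7: arr=0 -> substrate=0 bound=1 product=6
t=8: arr=1 -> substrate=0 bound=1 product=7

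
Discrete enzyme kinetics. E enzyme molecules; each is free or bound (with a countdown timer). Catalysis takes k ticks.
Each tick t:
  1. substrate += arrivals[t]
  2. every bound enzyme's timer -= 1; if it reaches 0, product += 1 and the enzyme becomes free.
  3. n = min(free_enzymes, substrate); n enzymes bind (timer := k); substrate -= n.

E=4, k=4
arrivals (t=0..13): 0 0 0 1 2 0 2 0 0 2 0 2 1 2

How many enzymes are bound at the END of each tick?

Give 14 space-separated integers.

t=0: arr=0 -> substrate=0 bound=0 product=0
t=1: arr=0 -> substrate=0 bound=0 product=0
t=2: arr=0 -> substrate=0 bound=0 product=0
t=3: arr=1 -> substrate=0 bound=1 product=0
t=4: arr=2 -> substrate=0 bound=3 product=0
t=5: arr=0 -> substrate=0 bound=3 product=0
t=6: arr=2 -> substrate=1 bound=4 product=0
t=7: arr=0 -> substrate=0 bound=4 product=1
t=8: arr=0 -> substrate=0 bound=2 product=3
t=9: arr=2 -> substrate=0 bound=4 product=3
t=10: arr=0 -> substrate=0 bound=3 product=4
t=11: arr=2 -> substrate=0 bound=4 product=5
t=12: arr=1 -> substrate=1 bound=4 product=5
t=13: arr=2 -> substrate=1 bound=4 product=7

Answer: 0 0 0 1 3 3 4 4 2 4 3 4 4 4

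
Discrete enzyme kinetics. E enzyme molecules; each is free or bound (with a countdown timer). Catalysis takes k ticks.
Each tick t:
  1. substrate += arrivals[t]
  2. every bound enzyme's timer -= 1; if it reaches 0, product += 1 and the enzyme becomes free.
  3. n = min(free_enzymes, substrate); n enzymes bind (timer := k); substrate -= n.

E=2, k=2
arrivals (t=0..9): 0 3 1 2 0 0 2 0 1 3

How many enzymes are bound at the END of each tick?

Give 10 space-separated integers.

t=0: arr=0 -> substrate=0 bound=0 product=0
t=1: arr=3 -> substrate=1 bound=2 product=0
t=2: arr=1 -> substrate=2 bound=2 product=0
t=3: arr=2 -> substrate=2 bound=2 product=2
t=4: arr=0 -> substrate=2 bound=2 product=2
t=5: arr=0 -> substrate=0 bound=2 product=4
t=6: arr=2 -> substrate=2 bound=2 product=4
t=7: arr=0 -> substrate=0 bound=2 product=6
t=8: arr=1 -> substrate=1 bound=2 product=6
t=9: arr=3 -> substrate=2 bound=2 product=8

Answer: 0 2 2 2 2 2 2 2 2 2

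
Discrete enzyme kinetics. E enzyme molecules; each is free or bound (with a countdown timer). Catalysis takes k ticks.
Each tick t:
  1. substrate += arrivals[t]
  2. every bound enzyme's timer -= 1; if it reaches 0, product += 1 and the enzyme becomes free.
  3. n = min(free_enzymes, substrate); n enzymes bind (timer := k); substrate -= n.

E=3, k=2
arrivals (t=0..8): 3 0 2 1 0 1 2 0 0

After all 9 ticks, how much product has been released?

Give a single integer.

t=0: arr=3 -> substrate=0 bound=3 product=0
t=1: arr=0 -> substrate=0 bound=3 product=0
t=2: arr=2 -> substrate=0 bound=2 product=3
t=3: arr=1 -> substrate=0 bound=3 product=3
t=4: arr=0 -> substrate=0 bound=1 product=5
t=5: arr=1 -> substrate=0 bound=1 product=6
t=6: arr=2 -> substrate=0 bound=3 product=6
t=7: arr=0 -> substrate=0 bound=2 product=7
t=8: arr=0 -> substrate=0 bound=0 product=9

Answer: 9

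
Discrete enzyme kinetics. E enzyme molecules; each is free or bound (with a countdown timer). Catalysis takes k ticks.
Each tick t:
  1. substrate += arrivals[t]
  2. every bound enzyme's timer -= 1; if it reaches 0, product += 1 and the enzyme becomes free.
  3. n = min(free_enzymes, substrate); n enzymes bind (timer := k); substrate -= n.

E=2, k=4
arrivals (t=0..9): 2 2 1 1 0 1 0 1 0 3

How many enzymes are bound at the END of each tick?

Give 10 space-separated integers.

t=0: arr=2 -> substrate=0 bound=2 product=0
t=1: arr=2 -> substrate=2 bound=2 product=0
t=2: arr=1 -> substrate=3 bound=2 product=0
t=3: arr=1 -> substrate=4 bound=2 product=0
t=4: arr=0 -> substrate=2 bound=2 product=2
t=5: arr=1 -> substrate=3 bound=2 product=2
t=6: arr=0 -> substrate=3 bound=2 product=2
t=7: arr=1 -> substrate=4 bound=2 product=2
t=8: arr=0 -> substrate=2 bound=2 product=4
t=9: arr=3 -> substrate=5 bound=2 product=4

Answer: 2 2 2 2 2 2 2 2 2 2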